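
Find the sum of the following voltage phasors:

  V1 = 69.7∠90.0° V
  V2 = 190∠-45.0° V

Step 1 — Convert each phasor to rectangular form:
  V1 = 69.7·(cos(90.0°) + j·sin(90.0°)) = 0 + j69.7 V
  V2 = 190·(cos(-45.0°) + j·sin(-45.0°)) = 134.4 - j134.4 V
Step 2 — Sum components: V_total = 134.4 - j64.65 V.
Step 3 — Convert to polar: |V_total| = 149.1 V, ∠V_total = -25.7°.

V_total = 149.1∠-25.7° V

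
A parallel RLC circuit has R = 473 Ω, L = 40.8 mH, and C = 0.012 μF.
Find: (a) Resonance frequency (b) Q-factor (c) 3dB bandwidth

Step 1 — Resonance: ω₀ = 1/√(LC) = 1/√(0.0408·1.2e-08) = 4.519e+04 rad/s.
Step 2 — f₀ = ω₀/(2π) = 7193 Hz.
Step 3 — Parallel Q: Q = R/(ω₀L) = 473/(4.519e+04·0.0408) = 0.2565.
Step 4 — Bandwidth: Δω = ω₀/Q = 1.762e+05 rad/s; BW = Δω/(2π) = 2.804e+04 Hz.

(a) f₀ = 7193 Hz  (b) Q = 0.2565  (c) BW = 2.804e+04 Hz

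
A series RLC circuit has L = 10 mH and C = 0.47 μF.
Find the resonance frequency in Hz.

Step 1 — Resonance condition Im(Z)=0 gives ω₀ = 1/√(LC).
Step 2 — ω₀ = 1/√(0.01·4.7e-07) = 1.459e+04 rad/s.
Step 3 — f₀ = ω₀/(2π) = 2322 Hz.

f₀ = 2322 Hz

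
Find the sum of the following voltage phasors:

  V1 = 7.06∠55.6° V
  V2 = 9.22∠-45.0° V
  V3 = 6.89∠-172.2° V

Step 1 — Convert each phasor to rectangular form:
  V1 = 7.06·(cos(55.6°) + j·sin(55.6°)) = 3.989 + j5.825 V
  V2 = 9.22·(cos(-45.0°) + j·sin(-45.0°)) = 6.52 - j6.52 V
  V3 = 6.89·(cos(-172.2°) + j·sin(-172.2°)) = -6.826 - j0.9351 V
Step 2 — Sum components: V_total = 3.682 - j1.629 V.
Step 3 — Convert to polar: |V_total| = 4.026 V, ∠V_total = -23.9°.

V_total = 4.026∠-23.9° V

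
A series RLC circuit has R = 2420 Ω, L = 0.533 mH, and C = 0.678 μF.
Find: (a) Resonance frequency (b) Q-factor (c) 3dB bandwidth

Step 1 — Resonance condition Im(Z)=0 gives ω₀ = 1/√(LC).
Step 2 — ω₀ = 1/√(0.000533·6.78e-07) = 5.26e+04 rad/s.
Step 3 — f₀ = ω₀/(2π) = 8372 Hz.
Step 4 — Series Q: Q = ω₀L/R = 5.26e+04·0.000533/2420 = 0.01159.
Step 5 — 3dB bandwidth: Δω = ω₀/Q = 4.54e+06 rad/s; BW = Δω/(2π) = 7.226e+05 Hz.

(a) f₀ = 8372 Hz  (b) Q = 0.01159  (c) BW = 7.226e+05 Hz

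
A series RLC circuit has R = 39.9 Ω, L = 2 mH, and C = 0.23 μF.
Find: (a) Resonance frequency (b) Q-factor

Step 1 — Resonance condition Im(Z)=0 gives ω₀ = 1/√(LC).
Step 2 — ω₀ = 1/√(0.002·2.3e-07) = 4.663e+04 rad/s.
Step 3 — f₀ = ω₀/(2π) = 7421 Hz.
Step 4 — Series Q: Q = ω₀L/R = 4.663e+04·0.002/39.9 = 2.337.

(a) f₀ = 7421 Hz  (b) Q = 2.337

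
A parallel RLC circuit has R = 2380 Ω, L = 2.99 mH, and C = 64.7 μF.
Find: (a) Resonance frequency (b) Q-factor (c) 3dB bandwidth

Step 1 — Resonance: ω₀ = 1/√(LC) = 1/√(0.00299·6.47e-05) = 2274 rad/s.
Step 2 — f₀ = ω₀/(2π) = 361.9 Hz.
Step 3 — Parallel Q: Q = R/(ω₀L) = 2380/(2274·0.00299) = 350.1.
Step 4 — Bandwidth: Δω = ω₀/Q = 6.494 rad/s; BW = Δω/(2π) = 1.034 Hz.

(a) f₀ = 361.9 Hz  (b) Q = 350.1  (c) BW = 1.034 Hz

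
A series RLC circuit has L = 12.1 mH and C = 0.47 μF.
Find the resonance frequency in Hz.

Step 1 — Resonance condition Im(Z)=0 gives ω₀ = 1/√(LC).
Step 2 — ω₀ = 1/√(0.0121·4.7e-07) = 1.326e+04 rad/s.
Step 3 — f₀ = ω₀/(2π) = 2110 Hz.

f₀ = 2110 Hz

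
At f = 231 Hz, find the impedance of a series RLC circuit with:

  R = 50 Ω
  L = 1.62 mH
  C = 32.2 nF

Step 1 — Angular frequency: ω = 2π·f = 2π·231 = 1451 rad/s.
Step 2 — Component impedances:
  R: Z = R = 50 Ω
  L: Z = jωL = j·1451·0.00162 = 0 + j2.351 Ω
  C: Z = 1/(jωC) = -j/(ω·C) = 0 - j2.14e+04 Ω
Step 3 — Series combination: Z_total = R + L + C = 50 - j2.139e+04 Ω = 2.139e+04∠-89.9° Ω.

Z = 50 - j2.139e+04 Ω = 2.139e+04∠-89.9° Ω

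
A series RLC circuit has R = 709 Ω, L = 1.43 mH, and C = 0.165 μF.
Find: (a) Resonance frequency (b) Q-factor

Step 1 — Resonance condition Im(Z)=0 gives ω₀ = 1/√(LC).
Step 2 — ω₀ = 1/√(0.00143·1.65e-07) = 6.51e+04 rad/s.
Step 3 — f₀ = ω₀/(2π) = 1.036e+04 Hz.
Step 4 — Series Q: Q = ω₀L/R = 6.51e+04·0.00143/709 = 0.1313.

(a) f₀ = 1.036e+04 Hz  (b) Q = 0.1313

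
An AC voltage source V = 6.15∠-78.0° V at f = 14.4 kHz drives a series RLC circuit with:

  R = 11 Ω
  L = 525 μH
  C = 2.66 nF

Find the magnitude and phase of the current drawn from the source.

Step 1 — Angular frequency: ω = 2π·f = 2π·1.44e+04 = 9.048e+04 rad/s.
Step 2 — Component impedances:
  R: Z = R = 11 Ω
  L: Z = jωL = j·9.048e+04·0.000525 = 0 + j47.5 Ω
  C: Z = 1/(jωC) = -j/(ω·C) = 0 - j4155 Ω
Step 3 — Series combination: Z_total = R + L + C = 11 - j4108 Ω = 4108∠-89.8° Ω.
Step 4 — Source phasor: V = 6.15∠-78.0° V = 1.279 - j6.016 V.
Step 5 — Ohm's law: I = V / Z_total = (1.279 - j6.016) / (11 - j4108) = 0.001465 + j0.0003074 A.
Step 6 — Convert to polar: |I| = 0.001497 A, ∠I = 11.8°.

I = 0.001497∠11.8° A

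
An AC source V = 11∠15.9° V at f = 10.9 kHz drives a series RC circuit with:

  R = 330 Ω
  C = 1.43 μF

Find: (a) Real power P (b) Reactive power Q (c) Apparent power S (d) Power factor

Step 1 — Angular frequency: ω = 2π·f = 2π·1.09e+04 = 6.849e+04 rad/s.
Step 2 — Component impedances:
  R: Z = R = 330 Ω
  C: Z = 1/(jωC) = -j/(ω·C) = 0 - j10.21 Ω
Step 3 — Series combination: Z_total = R + C = 330 - j10.21 Ω = 330.2∠-1.8° Ω.
Step 4 — Source phasor: V = 11∠15.9° V = 10.58 + j3.014 V.
Step 5 — Current: I = V / Z = 0.03175 + j0.01011 A = 0.03332∠17.7° A.
Step 6 — Complex power: S = V·I* = 0.3663 - j0.01133 VA.
Step 7 — Real power: P = Re(S) = 0.3663 W.
Step 8 — Reactive power: Q = Im(S) = -0.01133 VAR.
Step 9 — Apparent power: |S| = 0.3665 VA.
Step 10 — Power factor: PF = P/|S| = 0.9995 (leading).

(a) P = 0.3663 W  (b) Q = -0.01133 VAR  (c) S = 0.3665 VA  (d) PF = 0.9995 (leading)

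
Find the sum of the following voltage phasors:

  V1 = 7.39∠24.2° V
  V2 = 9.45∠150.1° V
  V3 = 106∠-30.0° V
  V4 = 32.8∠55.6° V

Step 1 — Convert each phasor to rectangular form:
  V1 = 7.39·(cos(24.2°) + j·sin(24.2°)) = 6.741 + j3.029 V
  V2 = 9.45·(cos(150.1°) + j·sin(150.1°)) = -8.192 + j4.711 V
  V3 = 106·(cos(-30.0°) + j·sin(-30.0°)) = 91.8 - j53 V
  V4 = 32.8·(cos(55.6°) + j·sin(55.6°)) = 18.53 + j27.06 V
Step 2 — Sum components: V_total = 108.9 - j18.2 V.
Step 3 — Convert to polar: |V_total| = 110.4 V, ∠V_total = -9.5°.

V_total = 110.4∠-9.5° V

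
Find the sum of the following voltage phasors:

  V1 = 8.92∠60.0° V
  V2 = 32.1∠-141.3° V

Step 1 — Convert each phasor to rectangular form:
  V1 = 8.92·(cos(60.0°) + j·sin(60.0°)) = 4.46 + j7.725 V
  V2 = 32.1·(cos(-141.3°) + j·sin(-141.3°)) = -25.05 - j20.07 V
Step 2 — Sum components: V_total = -20.59 - j12.35 V.
Step 3 — Convert to polar: |V_total| = 24.01 V, ∠V_total = -149.1°.

V_total = 24.01∠-149.1° V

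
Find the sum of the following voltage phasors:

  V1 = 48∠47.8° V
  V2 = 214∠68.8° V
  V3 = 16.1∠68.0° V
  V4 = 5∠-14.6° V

Step 1 — Convert each phasor to rectangular form:
  V1 = 48·(cos(47.8°) + j·sin(47.8°)) = 32.24 + j35.56 V
  V2 = 214·(cos(68.8°) + j·sin(68.8°)) = 77.39 + j199.5 V
  V3 = 16.1·(cos(68.0°) + j·sin(68.0°)) = 6.031 + j14.93 V
  V4 = 5·(cos(-14.6°) + j·sin(-14.6°)) = 4.839 - j1.26 V
Step 2 — Sum components: V_total = 120.5 + j248.7 V.
Step 3 — Convert to polar: |V_total| = 276.4 V, ∠V_total = 64.2°.

V_total = 276.4∠64.2° V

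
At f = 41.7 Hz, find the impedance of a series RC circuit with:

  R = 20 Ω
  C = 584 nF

Step 1 — Angular frequency: ω = 2π·f = 2π·41.7 = 262 rad/s.
Step 2 — Component impedances:
  R: Z = R = 20 Ω
  C: Z = 1/(jωC) = -j/(ω·C) = 0 - j6535 Ω
Step 3 — Series combination: Z_total = R + C = 20 - j6535 Ω = 6535∠-89.8° Ω.

Z = 20 - j6535 Ω = 6535∠-89.8° Ω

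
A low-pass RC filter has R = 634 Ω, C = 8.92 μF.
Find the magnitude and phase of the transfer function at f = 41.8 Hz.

Step 1 — Angular frequency: ω = 2π·41.8 = 262.6 rad/s.
Step 2 — Transfer function: H(jω) = 1/(1 + jωRC).
Step 3 — Denominator: 1 + jωRC = 1 + j·262.6·634·8.92e-06 = 1 + j1.485.
Step 4 — H = 0.3119 - j0.4633.
Step 5 — Magnitude: |H| = 0.5585 (-5.1 dB); phase: φ = -56.0°.

|H| = 0.5585 (-5.1 dB), φ = -56.0°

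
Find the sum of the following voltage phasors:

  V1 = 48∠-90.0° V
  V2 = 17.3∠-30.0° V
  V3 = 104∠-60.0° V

Step 1 — Convert each phasor to rectangular form:
  V1 = 48·(cos(-90.0°) + j·sin(-90.0°)) = 0 - j48 V
  V2 = 17.3·(cos(-30.0°) + j·sin(-30.0°)) = 14.98 - j8.65 V
  V3 = 104·(cos(-60.0°) + j·sin(-60.0°)) = 52 - j90.07 V
Step 2 — Sum components: V_total = 66.98 - j146.7 V.
Step 3 — Convert to polar: |V_total| = 161.3 V, ∠V_total = -65.5°.

V_total = 161.3∠-65.5° V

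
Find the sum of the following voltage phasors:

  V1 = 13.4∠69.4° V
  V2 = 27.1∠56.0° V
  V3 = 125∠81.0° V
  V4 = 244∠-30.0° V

Step 1 — Convert each phasor to rectangular form:
  V1 = 13.4·(cos(69.4°) + j·sin(69.4°)) = 4.715 + j12.54 V
  V2 = 27.1·(cos(56.0°) + j·sin(56.0°)) = 15.15 + j22.47 V
  V3 = 125·(cos(81.0°) + j·sin(81.0°)) = 19.55 + j123.5 V
  V4 = 244·(cos(-30.0°) + j·sin(-30.0°)) = 211.3 - j122 V
Step 2 — Sum components: V_total = 250.7 + j36.47 V.
Step 3 — Convert to polar: |V_total| = 253.4 V, ∠V_total = 8.3°.

V_total = 253.4∠8.3° V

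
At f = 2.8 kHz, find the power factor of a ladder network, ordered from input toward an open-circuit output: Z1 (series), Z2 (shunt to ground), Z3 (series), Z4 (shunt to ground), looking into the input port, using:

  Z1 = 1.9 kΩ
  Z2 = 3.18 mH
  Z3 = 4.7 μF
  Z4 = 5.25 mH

Step 1 — Angular frequency: ω = 2π·f = 2π·2800 = 1.759e+04 rad/s.
Step 2 — Component impedances:
  Z1: Z = R = 1900 Ω
  Z2: Z = jωL = j·1.759e+04·0.00318 = 0 + j55.95 Ω
  Z3: Z = 1/(jωC) = -j/(ω·C) = 0 - j12.09 Ω
  Z4: Z = jωL = j·1.759e+04·0.00525 = 0 + j92.36 Ω
Step 3 — Ladder network (open output): work backward from the far end, alternating series and parallel combinations. Z_in = 1900 + j32.97 Ω = 1900∠1.0° Ω.
Step 4 — Power factor: PF = cos(φ) = Re(Z)/|Z| = 1900/1900.3 = 0.9998.
Step 5 — Type: Im(Z) = 32.97 ⇒ lagging (phase φ = 1.0°).

PF = 0.9998 (lagging, φ = 1.0°)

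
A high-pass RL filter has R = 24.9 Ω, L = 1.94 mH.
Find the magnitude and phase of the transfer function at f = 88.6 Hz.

Step 1 — Angular frequency: ω = 2π·88.6 = 556.7 rad/s.
Step 2 — Transfer function: H(jω) = jωL/(R + jωL).
Step 3 — Numerator jωL = j·1.08; denominator R + jωL = 24.9 + j1.08.
Step 4 — H = 0.001878 + j0.04329.
Step 5 — Magnitude: |H| = 0.04333 (-27.3 dB); phase: φ = 87.5°.

|H| = 0.04333 (-27.3 dB), φ = 87.5°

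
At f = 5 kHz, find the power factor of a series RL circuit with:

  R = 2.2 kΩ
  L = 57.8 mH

Step 1 — Angular frequency: ω = 2π·f = 2π·5000 = 3.142e+04 rad/s.
Step 2 — Component impedances:
  R: Z = R = 2200 Ω
  L: Z = jωL = j·3.142e+04·0.0578 = 0 + j1816 Ω
Step 3 — Series combination: Z_total = R + L = 2200 + j1816 Ω = 2853∠39.5° Ω.
Step 4 — Power factor: PF = cos(φ) = Re(Z)/|Z| = 2200/2852.6 = 0.7712.
Step 5 — Type: Im(Z) = 1816 ⇒ lagging (phase φ = 39.5°).

PF = 0.7712 (lagging, φ = 39.5°)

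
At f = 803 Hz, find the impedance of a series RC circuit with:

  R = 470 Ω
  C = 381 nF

Step 1 — Angular frequency: ω = 2π·f = 2π·803 = 5045 rad/s.
Step 2 — Component impedances:
  R: Z = R = 470 Ω
  C: Z = 1/(jωC) = -j/(ω·C) = 0 - j520.2 Ω
Step 3 — Series combination: Z_total = R + C = 470 - j520.2 Ω = 701.1∠-47.9° Ω.

Z = 470 - j520.2 Ω = 701.1∠-47.9° Ω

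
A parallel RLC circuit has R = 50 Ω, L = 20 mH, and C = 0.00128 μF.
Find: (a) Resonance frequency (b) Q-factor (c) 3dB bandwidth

Step 1 — Resonance: ω₀ = 1/√(LC) = 1/√(0.02·1.28e-09) = 1.976e+05 rad/s.
Step 2 — f₀ = ω₀/(2π) = 3.146e+04 Hz.
Step 3 — Parallel Q: Q = R/(ω₀L) = 50/(1.976e+05·0.02) = 0.01265.
Step 4 — Bandwidth: Δω = ω₀/Q = 1.563e+07 rad/s; BW = Δω/(2π) = 2.487e+06 Hz.

(a) f₀ = 3.146e+04 Hz  (b) Q = 0.01265  (c) BW = 2.487e+06 Hz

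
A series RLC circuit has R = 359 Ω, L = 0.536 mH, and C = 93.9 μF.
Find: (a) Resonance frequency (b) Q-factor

Step 1 — Resonance condition Im(Z)=0 gives ω₀ = 1/√(LC).
Step 2 — ω₀ = 1/√(0.000536·9.39e-05) = 4457 rad/s.
Step 3 — f₀ = ω₀/(2π) = 709.4 Hz.
Step 4 — Series Q: Q = ω₀L/R = 4457·0.000536/359 = 0.006655.

(a) f₀ = 709.4 Hz  (b) Q = 0.006655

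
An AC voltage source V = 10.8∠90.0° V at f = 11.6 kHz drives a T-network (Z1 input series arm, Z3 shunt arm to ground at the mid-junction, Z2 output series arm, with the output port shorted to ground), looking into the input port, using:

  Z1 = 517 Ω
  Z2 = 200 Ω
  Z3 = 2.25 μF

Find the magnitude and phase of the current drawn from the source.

Step 1 — Angular frequency: ω = 2π·f = 2π·1.16e+04 = 7.288e+04 rad/s.
Step 2 — Component impedances:
  Z1: Z = R = 517 Ω
  Z2: Z = R = 200 Ω
  Z3: Z = 1/(jωC) = -j/(ω·C) = 0 - j6.098 Ω
Step 3 — With the output port shorted to ground, the output series arm Z2 runs from the junction to ground; the shunt arm Z3 also runs from the junction to ground. They appear in parallel: Z3 || Z2 = 0.1857 - j6.092 Ω.
Step 4 — Series with input arm Z1: Z_in = Z1 + (Z3 || Z2) = 517.2 - j6.092 Ω = 517.2∠-0.7° Ω.
Step 5 — Source phasor: V = 10.8∠90.0° V = 0 + j10.8 V.
Step 6 — Ohm's law: I = V / Z_total = (0 + j10.8) / (517.2 - j6.092) = -0.0002459 + j0.02088 A.
Step 7 — Convert to polar: |I| = 0.02088 A, ∠I = 90.7°.

I = 0.02088∠90.7° A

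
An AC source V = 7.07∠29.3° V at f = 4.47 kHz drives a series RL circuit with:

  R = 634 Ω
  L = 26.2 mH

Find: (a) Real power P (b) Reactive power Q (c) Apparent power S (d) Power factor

Step 1 — Angular frequency: ω = 2π·f = 2π·4470 = 2.809e+04 rad/s.
Step 2 — Component impedances:
  R: Z = R = 634 Ω
  L: Z = jωL = j·2.809e+04·0.0262 = 0 + j735.8 Ω
Step 3 — Series combination: Z_total = R + L = 634 + j735.8 Ω = 971.3∠49.3° Ω.
Step 4 — Source phasor: V = 7.07∠29.3° V = 6.166 + j3.46 V.
Step 5 — Current: I = V / Z = 0.006842 - j0.002484 A = 0.007279∠-20.0° A.
Step 6 — Complex power: S = V·I* = 0.03359 + j0.03899 VA.
Step 7 — Real power: P = Re(S) = 0.03359 W.
Step 8 — Reactive power: Q = Im(S) = 0.03899 VAR.
Step 9 — Apparent power: |S| = 0.05146 VA.
Step 10 — Power factor: PF = P/|S| = 0.6527 (lagging).

(a) P = 0.03359 W  (b) Q = 0.03899 VAR  (c) S = 0.05146 VA  (d) PF = 0.6527 (lagging)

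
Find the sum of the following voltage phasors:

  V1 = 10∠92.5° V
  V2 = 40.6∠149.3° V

Step 1 — Convert each phasor to rectangular form:
  V1 = 10·(cos(92.5°) + j·sin(92.5°)) = -0.4362 + j9.99 V
  V2 = 40.6·(cos(149.3°) + j·sin(149.3°)) = -34.91 + j20.73 V
Step 2 — Sum components: V_total = -35.35 + j30.72 V.
Step 3 — Convert to polar: |V_total| = 46.83 V, ∠V_total = 139.0°.

V_total = 46.83∠139.0° V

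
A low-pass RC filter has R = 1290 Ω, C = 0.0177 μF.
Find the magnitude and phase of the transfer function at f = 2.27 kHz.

Step 1 — Angular frequency: ω = 2π·2270 = 1.426e+04 rad/s.
Step 2 — Transfer function: H(jω) = 1/(1 + jωRC).
Step 3 — Denominator: 1 + jωRC = 1 + j·1.426e+04·1290·1.77e-08 = 1 + j0.3257.
Step 4 — H = 0.9041 - j0.2944.
Step 5 — Magnitude: |H| = 0.9508 (-0.4 dB); phase: φ = -18.0°.

|H| = 0.9508 (-0.4 dB), φ = -18.0°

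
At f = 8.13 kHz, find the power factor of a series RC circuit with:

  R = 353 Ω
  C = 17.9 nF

Step 1 — Angular frequency: ω = 2π·f = 2π·8130 = 5.108e+04 rad/s.
Step 2 — Component impedances:
  R: Z = R = 353 Ω
  C: Z = 1/(jωC) = -j/(ω·C) = 0 - j1094 Ω
Step 3 — Series combination: Z_total = R + C = 353 - j1094 Ω = 1149∠-72.1° Ω.
Step 4 — Power factor: PF = cos(φ) = Re(Z)/|Z| = 353/1149 = 0.3072.
Step 5 — Type: Im(Z) = -1094 ⇒ leading (phase φ = -72.1°).

PF = 0.3072 (leading, φ = -72.1°)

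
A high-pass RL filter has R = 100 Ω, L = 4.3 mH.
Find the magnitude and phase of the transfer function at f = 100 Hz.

Step 1 — Angular frequency: ω = 2π·100 = 628.3 rad/s.
Step 2 — Transfer function: H(jω) = jωL/(R + jωL).
Step 3 — Numerator jωL = j·2.702; denominator R + jωL = 100 + j2.702.
Step 4 — H = 0.0007294 + j0.027.
Step 5 — Magnitude: |H| = 0.02701 (-31.4 dB); phase: φ = 88.5°.

|H| = 0.02701 (-31.4 dB), φ = 88.5°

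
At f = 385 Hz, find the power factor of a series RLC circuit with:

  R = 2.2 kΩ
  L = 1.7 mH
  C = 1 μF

Step 1 — Angular frequency: ω = 2π·f = 2π·385 = 2419 rad/s.
Step 2 — Component impedances:
  R: Z = R = 2200 Ω
  L: Z = jωL = j·2419·0.0017 = 0 + j4.112 Ω
  C: Z = 1/(jωC) = -j/(ω·C) = 0 - j413.4 Ω
Step 3 — Series combination: Z_total = R + L + C = 2200 - j409.3 Ω = 2238∠-10.5° Ω.
Step 4 — Power factor: PF = cos(φ) = Re(Z)/|Z| = 2200/2237.75 = 0.9831.
Step 5 — Type: Im(Z) = -409.3 ⇒ leading (phase φ = -10.5°).

PF = 0.9831 (leading, φ = -10.5°)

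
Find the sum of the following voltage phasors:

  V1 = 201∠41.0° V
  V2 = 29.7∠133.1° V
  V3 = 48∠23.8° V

Step 1 — Convert each phasor to rectangular form:
  V1 = 201·(cos(41.0°) + j·sin(41.0°)) = 151.7 + j131.9 V
  V2 = 29.7·(cos(133.1°) + j·sin(133.1°)) = -20.29 + j21.69 V
  V3 = 48·(cos(23.8°) + j·sin(23.8°)) = 43.92 + j19.37 V
Step 2 — Sum components: V_total = 175.3 + j172.9 V.
Step 3 — Convert to polar: |V_total| = 246.3 V, ∠V_total = 44.6°.

V_total = 246.3∠44.6° V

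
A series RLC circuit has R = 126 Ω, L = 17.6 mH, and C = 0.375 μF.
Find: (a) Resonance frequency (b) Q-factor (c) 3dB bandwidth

Step 1 — Resonance condition Im(Z)=0 gives ω₀ = 1/√(LC).
Step 2 — ω₀ = 1/√(0.0176·3.75e-07) = 1.231e+04 rad/s.
Step 3 — f₀ = ω₀/(2π) = 1959 Hz.
Step 4 — Series Q: Q = ω₀L/R = 1.231e+04·0.0176/126 = 1.719.
Step 5 — 3dB bandwidth: Δω = ω₀/Q = 7159 rad/s; BW = Δω/(2π) = 1139 Hz.

(a) f₀ = 1959 Hz  (b) Q = 1.719  (c) BW = 1139 Hz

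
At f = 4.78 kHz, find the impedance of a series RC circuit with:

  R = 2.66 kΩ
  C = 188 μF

Step 1 — Angular frequency: ω = 2π·f = 2π·4780 = 3.003e+04 rad/s.
Step 2 — Component impedances:
  R: Z = R = 2660 Ω
  C: Z = 1/(jωC) = -j/(ω·C) = 0 - j0.1771 Ω
Step 3 — Series combination: Z_total = R + C = 2660 - j0.1771 Ω = 2660∠-0.0° Ω.

Z = 2660 - j0.1771 Ω = 2660∠-0.0° Ω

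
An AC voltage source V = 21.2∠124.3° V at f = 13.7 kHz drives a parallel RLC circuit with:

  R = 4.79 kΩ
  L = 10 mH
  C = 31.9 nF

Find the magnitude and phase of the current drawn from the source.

Step 1 — Angular frequency: ω = 2π·f = 2π·1.37e+04 = 8.608e+04 rad/s.
Step 2 — Component impedances:
  R: Z = R = 4790 Ω
  L: Z = jωL = j·8.608e+04·0.01 = 0 + j860.8 Ω
  C: Z = 1/(jωC) = -j/(ω·C) = 0 - j364.2 Ω
Step 3 — Parallel combination: 1/Z_total = 1/R + 1/L + 1/C; Z_total = 81.76 - j620.4 Ω = 625.8∠-82.5° Ω.
Step 4 — Source phasor: V = 21.2∠124.3° V = -11.95 + j17.51 V.
Step 5 — Ohm's law: I = V / Z_total = (-11.95 + j17.51) / (81.76 - j620.4) = -0.03024 - j0.01527 A.
Step 6 — Convert to polar: |I| = 0.03388 A, ∠I = -153.2°.

I = 0.03388∠-153.2° A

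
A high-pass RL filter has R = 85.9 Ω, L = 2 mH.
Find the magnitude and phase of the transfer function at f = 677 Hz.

Step 1 — Angular frequency: ω = 2π·677 = 4254 rad/s.
Step 2 — Transfer function: H(jω) = jωL/(R + jωL).
Step 3 — Numerator jωL = j·8.507; denominator R + jωL = 85.9 + j8.507.
Step 4 — H = 0.009713 + j0.09808.
Step 5 — Magnitude: |H| = 0.09856 (-20.1 dB); phase: φ = 84.3°.

|H| = 0.09856 (-20.1 dB), φ = 84.3°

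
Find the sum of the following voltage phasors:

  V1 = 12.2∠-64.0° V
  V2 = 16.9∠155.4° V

Step 1 — Convert each phasor to rectangular form:
  V1 = 12.2·(cos(-64.0°) + j·sin(-64.0°)) = 5.348 - j10.97 V
  V2 = 16.9·(cos(155.4°) + j·sin(155.4°)) = -15.37 + j7.035 V
Step 2 — Sum components: V_total = -10.02 - j3.93 V.
Step 3 — Convert to polar: |V_total| = 10.76 V, ∠V_total = -158.6°.

V_total = 10.76∠-158.6° V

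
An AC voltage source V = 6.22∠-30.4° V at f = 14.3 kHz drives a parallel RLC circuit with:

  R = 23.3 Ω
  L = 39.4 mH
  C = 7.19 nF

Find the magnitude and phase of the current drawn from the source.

Step 1 — Angular frequency: ω = 2π·f = 2π·1.43e+04 = 8.985e+04 rad/s.
Step 2 — Component impedances:
  R: Z = R = 23.3 Ω
  L: Z = jωL = j·8.985e+04·0.0394 = 0 + j3540 Ω
  C: Z = 1/(jωC) = -j/(ω·C) = 0 - j1548 Ω
Step 3 — Parallel combination: 1/Z_total = 1/R + 1/L + 1/C; Z_total = 23.3 - j0.1973 Ω = 23.3∠-0.5° Ω.
Step 4 — Source phasor: V = 6.22∠-30.4° V = 5.365 - j3.148 V.
Step 5 — Ohm's law: I = V / Z_total = (5.365 - j3.148) / (23.3 - j0.1973) = 0.2314 - j0.1331 A.
Step 6 — Convert to polar: |I| = 0.267 A, ∠I = -29.9°.

I = 0.267∠-29.9° A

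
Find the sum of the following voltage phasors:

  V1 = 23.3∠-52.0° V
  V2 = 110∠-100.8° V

Step 1 — Convert each phasor to rectangular form:
  V1 = 23.3·(cos(-52.0°) + j·sin(-52.0°)) = 14.34 - j18.36 V
  V2 = 110·(cos(-100.8°) + j·sin(-100.8°)) = -20.61 - j108.1 V
Step 2 — Sum components: V_total = -6.267 - j126.4 V.
Step 3 — Convert to polar: |V_total| = 126.6 V, ∠V_total = -92.8°.

V_total = 126.6∠-92.8° V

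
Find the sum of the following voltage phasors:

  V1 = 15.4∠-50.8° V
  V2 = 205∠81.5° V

Step 1 — Convert each phasor to rectangular form:
  V1 = 15.4·(cos(-50.8°) + j·sin(-50.8°)) = 9.733 - j11.93 V
  V2 = 205·(cos(81.5°) + j·sin(81.5°)) = 30.3 + j202.7 V
Step 2 — Sum components: V_total = 40.03 + j190.8 V.
Step 3 — Convert to polar: |V_total| = 195 V, ∠V_total = 78.2°.

V_total = 195∠78.2° V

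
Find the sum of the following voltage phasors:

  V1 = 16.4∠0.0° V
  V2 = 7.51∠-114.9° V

Step 1 — Convert each phasor to rectangular form:
  V1 = 16.4·(cos(0.0°) + j·sin(0.0°)) = 16.4 V
  V2 = 7.51·(cos(-114.9°) + j·sin(-114.9°)) = -3.162 - j6.812 V
Step 2 — Sum components: V_total = 13.24 - j6.812 V.
Step 3 — Convert to polar: |V_total| = 14.89 V, ∠V_total = -27.2°.

V_total = 14.89∠-27.2° V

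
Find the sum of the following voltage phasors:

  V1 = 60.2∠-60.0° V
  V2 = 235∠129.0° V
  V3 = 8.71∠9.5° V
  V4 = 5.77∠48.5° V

Step 1 — Convert each phasor to rectangular form:
  V1 = 60.2·(cos(-60.0°) + j·sin(-60.0°)) = 30.1 - j52.13 V
  V2 = 235·(cos(129.0°) + j·sin(129.0°)) = -147.9 + j182.6 V
  V3 = 8.71·(cos(9.5°) + j·sin(9.5°)) = 8.591 + j1.438 V
  V4 = 5.77·(cos(48.5°) + j·sin(48.5°)) = 3.823 + j4.321 V
Step 2 — Sum components: V_total = -105.4 + j136.3 V.
Step 3 — Convert to polar: |V_total| = 172.2 V, ∠V_total = 127.7°.

V_total = 172.2∠127.7° V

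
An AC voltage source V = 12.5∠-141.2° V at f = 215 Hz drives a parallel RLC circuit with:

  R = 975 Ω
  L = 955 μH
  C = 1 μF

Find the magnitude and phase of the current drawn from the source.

Step 1 — Angular frequency: ω = 2π·f = 2π·215 = 1351 rad/s.
Step 2 — Component impedances:
  R: Z = R = 975 Ω
  L: Z = jωL = j·1351·0.000955 = 0 + j1.29 Ω
  C: Z = 1/(jωC) = -j/(ω·C) = 0 - j740.3 Ω
Step 3 — Parallel combination: 1/Z_total = 1/R + 1/L + 1/C; Z_total = 0.001713 + j1.292 Ω = 1.292∠89.9° Ω.
Step 4 — Source phasor: V = 12.5∠-141.2° V = -9.742 - j7.833 V.
Step 5 — Ohm's law: I = V / Z_total = (-9.742 - j7.833) / (0.001713 + j1.292) = -6.071 + j7.53 A.
Step 6 — Convert to polar: |I| = 9.672 A, ∠I = 128.9°.

I = 9.672∠128.9° A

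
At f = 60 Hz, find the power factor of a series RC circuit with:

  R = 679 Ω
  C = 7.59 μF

Step 1 — Angular frequency: ω = 2π·f = 2π·60 = 377 rad/s.
Step 2 — Component impedances:
  R: Z = R = 679 Ω
  C: Z = 1/(jωC) = -j/(ω·C) = 0 - j349.5 Ω
Step 3 — Series combination: Z_total = R + C = 679 - j349.5 Ω = 763.7∠-27.2° Ω.
Step 4 — Power factor: PF = cos(φ) = Re(Z)/|Z| = 679/763.7 = 0.8891.
Step 5 — Type: Im(Z) = -349.5 ⇒ leading (phase φ = -27.2°).

PF = 0.8891 (leading, φ = -27.2°)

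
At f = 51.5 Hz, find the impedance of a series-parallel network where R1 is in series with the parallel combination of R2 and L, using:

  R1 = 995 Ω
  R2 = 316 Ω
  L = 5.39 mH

Step 1 — Angular frequency: ω = 2π·f = 2π·51.5 = 323.6 rad/s.
Step 2 — Component impedances:
  R1: Z = R = 995 Ω
  R2: Z = R = 316 Ω
  L: Z = jωL = j·323.6·0.00539 = 0 + j1.744 Ω
Step 3 — Parallel branch: R2 || L = 1/(1/R2 + 1/L) = 0.009626 + j1.744 Ω.
Step 4 — Series with R1: Z_total = R1 + (R2 || L) = 995 + j1.744 Ω = 995∠0.1° Ω.

Z = 995 + j1.744 Ω = 995∠0.1° Ω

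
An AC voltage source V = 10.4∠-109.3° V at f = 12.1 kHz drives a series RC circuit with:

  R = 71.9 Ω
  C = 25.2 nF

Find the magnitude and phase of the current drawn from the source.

Step 1 — Angular frequency: ω = 2π·f = 2π·1.21e+04 = 7.603e+04 rad/s.
Step 2 — Component impedances:
  R: Z = R = 71.9 Ω
  C: Z = 1/(jωC) = -j/(ω·C) = 0 - j522 Ω
Step 3 — Series combination: Z_total = R + C = 71.9 - j522 Ω = 526.9∠-82.2° Ω.
Step 4 — Source phasor: V = 10.4∠-109.3° V = -3.437 - j9.816 V.
Step 5 — Ohm's law: I = V / Z_total = (-3.437 - j9.816) / (71.9 - j522) = 0.01756 - j0.009005 A.
Step 6 — Convert to polar: |I| = 0.01974 A, ∠I = -27.1°.

I = 0.01974∠-27.1° A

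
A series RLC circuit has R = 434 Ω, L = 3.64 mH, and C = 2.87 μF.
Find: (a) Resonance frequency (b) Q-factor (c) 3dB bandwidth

Step 1 — Resonance condition Im(Z)=0 gives ω₀ = 1/√(LC).
Step 2 — ω₀ = 1/√(0.00364·2.87e-06) = 9784 rad/s.
Step 3 — f₀ = ω₀/(2π) = 1557 Hz.
Step 4 — Series Q: Q = ω₀L/R = 9784·0.00364/434 = 0.08206.
Step 5 — 3dB bandwidth: Δω = ω₀/Q = 1.192e+05 rad/s; BW = Δω/(2π) = 1.898e+04 Hz.

(a) f₀ = 1557 Hz  (b) Q = 0.08206  (c) BW = 1.898e+04 Hz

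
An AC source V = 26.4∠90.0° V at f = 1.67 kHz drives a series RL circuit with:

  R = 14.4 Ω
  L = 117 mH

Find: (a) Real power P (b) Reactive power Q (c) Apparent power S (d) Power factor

Step 1 — Angular frequency: ω = 2π·f = 2π·1670 = 1.049e+04 rad/s.
Step 2 — Component impedances:
  R: Z = R = 14.4 Ω
  L: Z = jωL = j·1.049e+04·0.117 = 0 + j1228 Ω
Step 3 — Series combination: Z_total = R + L = 14.4 + j1228 Ω = 1228∠89.3° Ω.
Step 4 — Source phasor: V = 26.4∠90.0° V = 0 + j26.4 V.
Step 5 — Current: I = V / Z = 0.0215 + j0.0002522 A = 0.0215∠0.7° A.
Step 6 — Complex power: S = V·I* = 0.006658 + j0.5676 VA.
Step 7 — Real power: P = Re(S) = 0.006658 W.
Step 8 — Reactive power: Q = Im(S) = 0.5676 VAR.
Step 9 — Apparent power: |S| = 0.5677 VA.
Step 10 — Power factor: PF = P/|S| = 0.01173 (lagging).

(a) P = 0.006658 W  (b) Q = 0.5676 VAR  (c) S = 0.5677 VA  (d) PF = 0.01173 (lagging)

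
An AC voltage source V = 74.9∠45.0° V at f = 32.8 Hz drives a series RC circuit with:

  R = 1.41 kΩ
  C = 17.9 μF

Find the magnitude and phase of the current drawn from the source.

Step 1 — Angular frequency: ω = 2π·f = 2π·32.8 = 206.1 rad/s.
Step 2 — Component impedances:
  R: Z = R = 1410 Ω
  C: Z = 1/(jωC) = -j/(ω·C) = 0 - j271.1 Ω
Step 3 — Series combination: Z_total = R + C = 1410 - j271.1 Ω = 1436∠-10.9° Ω.
Step 4 — Source phasor: V = 74.9∠45.0° V = 52.96 + j52.96 V.
Step 5 — Ohm's law: I = V / Z_total = (52.96 + j52.96) / (1410 - j271.1) = 0.02926 + j0.04319 A.
Step 6 — Convert to polar: |I| = 0.05217 A, ∠I = 55.9°.

I = 0.05217∠55.9° A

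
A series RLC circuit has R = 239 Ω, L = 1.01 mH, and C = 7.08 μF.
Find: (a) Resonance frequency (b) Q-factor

Step 1 — Resonance condition Im(Z)=0 gives ω₀ = 1/√(LC).
Step 2 — ω₀ = 1/√(0.00101·7.08e-06) = 1.183e+04 rad/s.
Step 3 — f₀ = ω₀/(2π) = 1882 Hz.
Step 4 — Series Q: Q = ω₀L/R = 1.183e+04·0.00101/239 = 0.04997.

(a) f₀ = 1882 Hz  (b) Q = 0.04997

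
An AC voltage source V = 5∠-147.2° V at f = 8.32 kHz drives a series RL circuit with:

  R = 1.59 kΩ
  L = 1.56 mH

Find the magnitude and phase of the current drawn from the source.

Step 1 — Angular frequency: ω = 2π·f = 2π·8320 = 5.228e+04 rad/s.
Step 2 — Component impedances:
  R: Z = R = 1590 Ω
  L: Z = jωL = j·5.228e+04·0.00156 = 0 + j81.55 Ω
Step 3 — Series combination: Z_total = R + L = 1590 + j81.55 Ω = 1592∠2.9° Ω.
Step 4 — Source phasor: V = 5∠-147.2° V = -4.203 - j2.709 V.
Step 5 — Ohm's law: I = V / Z_total = (-4.203 - j2.709) / (1590 + j81.55) = -0.002723 - j0.001564 A.
Step 6 — Convert to polar: |I| = 0.003141 A, ∠I = -150.1°.

I = 0.003141∠-150.1° A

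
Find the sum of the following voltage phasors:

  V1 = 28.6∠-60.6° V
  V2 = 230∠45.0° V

Step 1 — Convert each phasor to rectangular form:
  V1 = 28.6·(cos(-60.6°) + j·sin(-60.6°)) = 14.04 - j24.92 V
  V2 = 230·(cos(45.0°) + j·sin(45.0°)) = 162.6 + j162.6 V
Step 2 — Sum components: V_total = 176.7 + j137.7 V.
Step 3 — Convert to polar: |V_total| = 224 V, ∠V_total = 37.9°.

V_total = 224∠37.9° V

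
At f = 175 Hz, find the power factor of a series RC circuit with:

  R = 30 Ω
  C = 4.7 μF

Step 1 — Angular frequency: ω = 2π·f = 2π·175 = 1100 rad/s.
Step 2 — Component impedances:
  R: Z = R = 30 Ω
  C: Z = 1/(jωC) = -j/(ω·C) = 0 - j193.5 Ω
Step 3 — Series combination: Z_total = R + C = 30 - j193.5 Ω = 195.8∠-81.2° Ω.
Step 4 — Power factor: PF = cos(φ) = Re(Z)/|Z| = 30/195.8 = 0.1532.
Step 5 — Type: Im(Z) = -193.5 ⇒ leading (phase φ = -81.2°).

PF = 0.1532 (leading, φ = -81.2°)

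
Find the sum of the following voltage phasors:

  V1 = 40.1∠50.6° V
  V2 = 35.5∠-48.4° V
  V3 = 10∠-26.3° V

Step 1 — Convert each phasor to rectangular form:
  V1 = 40.1·(cos(50.6°) + j·sin(50.6°)) = 25.45 + j30.99 V
  V2 = 35.5·(cos(-48.4°) + j·sin(-48.4°)) = 23.57 - j26.55 V
  V3 = 10·(cos(-26.3°) + j·sin(-26.3°)) = 8.965 - j4.431 V
Step 2 — Sum components: V_total = 57.99 + j0.009072 V.
Step 3 — Convert to polar: |V_total| = 57.99 V, ∠V_total = 0.0°.

V_total = 57.99∠0.0° V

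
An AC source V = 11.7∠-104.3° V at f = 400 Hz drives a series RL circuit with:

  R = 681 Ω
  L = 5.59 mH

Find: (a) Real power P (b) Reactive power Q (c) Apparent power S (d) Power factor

Step 1 — Angular frequency: ω = 2π·f = 2π·400 = 2513 rad/s.
Step 2 — Component impedances:
  R: Z = R = 681 Ω
  L: Z = jωL = j·2513·0.00559 = 0 + j14.05 Ω
Step 3 — Series combination: Z_total = R + L = 681 + j14.05 Ω = 681.1∠1.2° Ω.
Step 4 — Source phasor: V = 11.7∠-104.3° V = -2.89 - j11.34 V.
Step 5 — Current: I = V / Z = -0.004585 - j0.01655 A = 0.01718∠-105.5° A.
Step 6 — Complex power: S = V·I* = 0.2009 + j0.004145 VA.
Step 7 — Real power: P = Re(S) = 0.2009 W.
Step 8 — Reactive power: Q = Im(S) = 0.004145 VAR.
Step 9 — Apparent power: |S| = 0.201 VA.
Step 10 — Power factor: PF = P/|S| = 0.9998 (lagging).

(a) P = 0.2009 W  (b) Q = 0.004145 VAR  (c) S = 0.201 VA  (d) PF = 0.9998 (lagging)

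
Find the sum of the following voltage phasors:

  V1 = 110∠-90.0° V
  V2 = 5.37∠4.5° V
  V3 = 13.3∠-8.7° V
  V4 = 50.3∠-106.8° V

Step 1 — Convert each phasor to rectangular form:
  V1 = 110·(cos(-90.0°) + j·sin(-90.0°)) = 0 - j110 V
  V2 = 5.37·(cos(4.5°) + j·sin(4.5°)) = 5.353 + j0.4213 V
  V3 = 13.3·(cos(-8.7°) + j·sin(-8.7°)) = 13.15 - j2.012 V
  V4 = 50.3·(cos(-106.8°) + j·sin(-106.8°)) = -14.54 - j48.15 V
Step 2 — Sum components: V_total = 3.962 - j159.7 V.
Step 3 — Convert to polar: |V_total| = 159.8 V, ∠V_total = -88.6°.

V_total = 159.8∠-88.6° V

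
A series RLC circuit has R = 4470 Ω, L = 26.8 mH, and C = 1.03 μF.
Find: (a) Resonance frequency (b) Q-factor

Step 1 — Resonance condition Im(Z)=0 gives ω₀ = 1/√(LC).
Step 2 — ω₀ = 1/√(0.0268·1.03e-06) = 6019 rad/s.
Step 3 — f₀ = ω₀/(2π) = 957.9 Hz.
Step 4 — Series Q: Q = ω₀L/R = 6019·0.0268/4470 = 0.03609.

(a) f₀ = 957.9 Hz  (b) Q = 0.03609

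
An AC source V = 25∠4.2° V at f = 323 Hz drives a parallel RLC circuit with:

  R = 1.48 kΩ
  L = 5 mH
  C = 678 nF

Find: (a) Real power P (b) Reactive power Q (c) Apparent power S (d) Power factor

Step 1 — Angular frequency: ω = 2π·f = 2π·323 = 2029 rad/s.
Step 2 — Component impedances:
  R: Z = R = 1480 Ω
  L: Z = jωL = j·2029·0.005 = 0 + j10.15 Ω
  C: Z = 1/(jωC) = -j/(ω·C) = 0 - j726.8 Ω
Step 3 — Parallel combination: 1/Z_total = 1/R + 1/L + 1/C; Z_total = 0.07155 + j10.29 Ω = 10.29∠89.6° Ω.
Step 4 — Source phasor: V = 25∠4.2° V = 24.93 + j1.831 V.
Step 5 — Current: I = V / Z = 0.1948 - j2.422 A = 2.429∠-85.4° A.
Step 6 — Complex power: S = V·I* = 0.4223 + j60.73 VA.
Step 7 — Real power: P = Re(S) = 0.4223 W.
Step 8 — Reactive power: Q = Im(S) = 60.73 VAR.
Step 9 — Apparent power: |S| = 60.73 VA.
Step 10 — Power factor: PF = P/|S| = 0.006953 (lagging).

(a) P = 0.4223 W  (b) Q = 60.73 VAR  (c) S = 60.73 VA  (d) PF = 0.006953 (lagging)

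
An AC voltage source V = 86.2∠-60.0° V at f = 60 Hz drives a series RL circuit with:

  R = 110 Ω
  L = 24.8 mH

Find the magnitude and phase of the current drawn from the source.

Step 1 — Angular frequency: ω = 2π·f = 2π·60 = 377 rad/s.
Step 2 — Component impedances:
  R: Z = R = 110 Ω
  L: Z = jωL = j·377·0.0248 = 0 + j9.349 Ω
Step 3 — Series combination: Z_total = R + L = 110 + j9.349 Ω = 110.4∠4.9° Ω.
Step 4 — Source phasor: V = 86.2∠-60.0° V = 43.1 - j74.65 V.
Step 5 — Ohm's law: I = V / Z_total = (43.1 - j74.65) / (110 + j9.349) = 0.3317 - j0.7068 A.
Step 6 — Convert to polar: |I| = 0.7808 A, ∠I = -64.9°.

I = 0.7808∠-64.9° A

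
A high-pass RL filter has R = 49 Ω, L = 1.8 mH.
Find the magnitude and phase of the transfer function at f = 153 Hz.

Step 1 — Angular frequency: ω = 2π·153 = 961.3 rad/s.
Step 2 — Transfer function: H(jω) = jωL/(R + jωL).
Step 3 — Numerator jωL = j·1.73; denominator R + jωL = 49 + j1.73.
Step 4 — H = 0.001246 + j0.03527.
Step 5 — Magnitude: |H| = 0.03529 (-29.0 dB); phase: φ = 88.0°.

|H| = 0.03529 (-29.0 dB), φ = 88.0°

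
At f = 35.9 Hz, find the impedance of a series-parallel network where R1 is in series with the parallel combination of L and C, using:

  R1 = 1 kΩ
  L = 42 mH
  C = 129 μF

Step 1 — Angular frequency: ω = 2π·f = 2π·35.9 = 225.6 rad/s.
Step 2 — Component impedances:
  R1: Z = R = 1000 Ω
  L: Z = jωL = j·225.6·0.042 = 0 + j9.474 Ω
  C: Z = 1/(jωC) = -j/(ω·C) = 0 - j34.37 Ω
Step 3 — Parallel branch: L || C = 1/(1/L + 1/C) = 0 + j13.08 Ω.
Step 4 — Series with R1: Z_total = R1 + (L || C) = 1000 + j13.08 Ω = 1000∠0.7° Ω.

Z = 1000 + j13.08 Ω = 1000∠0.7° Ω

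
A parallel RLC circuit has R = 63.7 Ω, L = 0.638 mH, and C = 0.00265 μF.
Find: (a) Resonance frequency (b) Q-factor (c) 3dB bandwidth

Step 1 — Resonance: ω₀ = 1/√(LC) = 1/√(0.000638·2.65e-09) = 7.691e+05 rad/s.
Step 2 — f₀ = ω₀/(2π) = 1.224e+05 Hz.
Step 3 — Parallel Q: Q = R/(ω₀L) = 63.7/(7.691e+05·0.000638) = 0.1298.
Step 4 — Bandwidth: Δω = ω₀/Q = 5.924e+06 rad/s; BW = Δω/(2π) = 9.428e+05 Hz.

(a) f₀ = 1.224e+05 Hz  (b) Q = 0.1298  (c) BW = 9.428e+05 Hz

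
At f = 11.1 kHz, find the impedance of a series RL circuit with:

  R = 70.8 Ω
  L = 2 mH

Step 1 — Angular frequency: ω = 2π·f = 2π·1.11e+04 = 6.974e+04 rad/s.
Step 2 — Component impedances:
  R: Z = R = 70.8 Ω
  L: Z = jωL = j·6.974e+04·0.002 = 0 + j139.5 Ω
Step 3 — Series combination: Z_total = R + L = 70.8 + j139.5 Ω = 156.4∠63.1° Ω.

Z = 70.8 + j139.5 Ω = 156.4∠63.1° Ω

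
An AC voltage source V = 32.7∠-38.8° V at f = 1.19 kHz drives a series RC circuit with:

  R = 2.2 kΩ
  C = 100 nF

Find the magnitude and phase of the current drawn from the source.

Step 1 — Angular frequency: ω = 2π·f = 2π·1190 = 7477 rad/s.
Step 2 — Component impedances:
  R: Z = R = 2200 Ω
  C: Z = 1/(jωC) = -j/(ω·C) = 0 - j1337 Ω
Step 3 — Series combination: Z_total = R + C = 2200 - j1337 Ω = 2575∠-31.3° Ω.
Step 4 — Source phasor: V = 32.7∠-38.8° V = 25.48 - j20.49 V.
Step 5 — Ohm's law: I = V / Z_total = (25.48 - j20.49) / (2200 - j1337) = 0.01259 - j0.001659 A.
Step 6 — Convert to polar: |I| = 0.0127 A, ∠I = -7.5°.

I = 0.0127∠-7.5° A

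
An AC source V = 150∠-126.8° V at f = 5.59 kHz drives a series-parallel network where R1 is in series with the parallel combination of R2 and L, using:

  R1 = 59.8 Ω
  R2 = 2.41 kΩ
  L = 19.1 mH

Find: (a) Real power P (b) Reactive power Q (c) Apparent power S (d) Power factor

Step 1 — Angular frequency: ω = 2π·f = 2π·5590 = 3.512e+04 rad/s.
Step 2 — Component impedances:
  R1: Z = R = 59.8 Ω
  R2: Z = R = 2410 Ω
  L: Z = jωL = j·3.512e+04·0.0191 = 0 + j670.8 Ω
Step 3 — Parallel branch: R2 || L = 1/(1/R2 + 1/L) = 173.3 + j622.6 Ω.
Step 4 — Series with R1: Z_total = R1 + (R2 || L) = 233.1 + j622.6 Ω = 664.8∠69.5° Ω.
Step 5 — Source phasor: V = 150∠-126.8° V = -89.85 - j120.1 V.
Step 6 — Current: I = V / Z = -0.2166 + j0.06323 A = 0.2256∠163.7° A.
Step 7 — Complex power: S = V·I* = 11.87 + j31.7 VA.
Step 8 — Real power: P = Re(S) = 11.87 W.
Step 9 — Reactive power: Q = Im(S) = 31.7 VAR.
Step 10 — Apparent power: |S| = 33.84 VA.
Step 11 — Power factor: PF = P/|S| = 0.3506 (lagging).

(a) P = 11.87 W  (b) Q = 31.7 VAR  (c) S = 33.84 VA  (d) PF = 0.3506 (lagging)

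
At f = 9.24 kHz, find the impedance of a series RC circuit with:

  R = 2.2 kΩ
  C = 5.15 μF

Step 1 — Angular frequency: ω = 2π·f = 2π·9240 = 5.806e+04 rad/s.
Step 2 — Component impedances:
  R: Z = R = 2200 Ω
  C: Z = 1/(jωC) = -j/(ω·C) = 0 - j3.345 Ω
Step 3 — Series combination: Z_total = R + C = 2200 - j3.345 Ω = 2200∠-0.1° Ω.

Z = 2200 - j3.345 Ω = 2200∠-0.1° Ω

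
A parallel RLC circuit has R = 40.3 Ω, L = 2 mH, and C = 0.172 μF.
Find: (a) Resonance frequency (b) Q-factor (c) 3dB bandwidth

Step 1 — Resonance: ω₀ = 1/√(LC) = 1/√(0.002·1.72e-07) = 5.392e+04 rad/s.
Step 2 — f₀ = ω₀/(2π) = 8581 Hz.
Step 3 — Parallel Q: Q = R/(ω₀L) = 40.3/(5.392e+04·0.002) = 0.3737.
Step 4 — Bandwidth: Δω = ω₀/Q = 1.443e+05 rad/s; BW = Δω/(2π) = 2.296e+04 Hz.

(a) f₀ = 8581 Hz  (b) Q = 0.3737  (c) BW = 2.296e+04 Hz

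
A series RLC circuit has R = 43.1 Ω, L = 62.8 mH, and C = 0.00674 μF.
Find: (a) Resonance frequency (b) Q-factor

Step 1 — Resonance condition Im(Z)=0 gives ω₀ = 1/√(LC).
Step 2 — ω₀ = 1/√(0.0628·6.74e-09) = 4.861e+04 rad/s.
Step 3 — f₀ = ω₀/(2π) = 7736 Hz.
Step 4 — Series Q: Q = ω₀L/R = 4.861e+04·0.0628/43.1 = 70.82.

(a) f₀ = 7736 Hz  (b) Q = 70.82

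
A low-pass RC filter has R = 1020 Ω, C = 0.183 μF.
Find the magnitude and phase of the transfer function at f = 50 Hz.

Step 1 — Angular frequency: ω = 2π·50 = 314.2 rad/s.
Step 2 — Transfer function: H(jω) = 1/(1 + jωRC).
Step 3 — Denominator: 1 + jωRC = 1 + j·314.2·1020·1.83e-07 = 1 + j0.05864.
Step 4 — H = 0.9966 - j0.05844.
Step 5 — Magnitude: |H| = 0.9983 (-0.0 dB); phase: φ = -3.4°.

|H| = 0.9983 (-0.0 dB), φ = -3.4°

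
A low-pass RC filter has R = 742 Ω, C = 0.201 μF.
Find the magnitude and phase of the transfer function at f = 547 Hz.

Step 1 — Angular frequency: ω = 2π·547 = 3437 rad/s.
Step 2 — Transfer function: H(jω) = 1/(1 + jωRC).
Step 3 — Denominator: 1 + jωRC = 1 + j·3437·742·2.01e-07 = 1 + j0.5126.
Step 4 — H = 0.7919 - j0.4059.
Step 5 — Magnitude: |H| = 0.8899 (-1.0 dB); phase: φ = -27.1°.

|H| = 0.8899 (-1.0 dB), φ = -27.1°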